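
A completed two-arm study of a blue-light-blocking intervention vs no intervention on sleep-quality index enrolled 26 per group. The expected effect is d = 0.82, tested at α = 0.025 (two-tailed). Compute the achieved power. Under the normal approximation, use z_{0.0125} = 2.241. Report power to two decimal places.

power ≈ 0.76

For two equal groups, power = Φ(d·√(n/2) − z_{α/2}).
d·√(n/2) = 0.82 × √(26/2) = 0.82 × 3.606 = 2.957.
z_β = 2.957 − 2.241 = 0.716.
Power = Φ(0.716) = 0.763.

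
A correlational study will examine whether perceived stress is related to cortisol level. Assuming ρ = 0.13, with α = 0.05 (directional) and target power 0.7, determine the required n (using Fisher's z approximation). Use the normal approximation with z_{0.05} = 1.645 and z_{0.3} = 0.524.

n = 279

Fisher's z: C = ½·ln((1+r)/(1−r)) = ½·ln(1.2989) = 0.1307.
n = ((z_{α} + z_β)/C)² + 3.
(1.645 + 0.524) / 0.1307 = 2.169 / 0.1307 = 16.595.
n = 16.595² + 3 = 275.40 + 3 = 278.4.
Round up.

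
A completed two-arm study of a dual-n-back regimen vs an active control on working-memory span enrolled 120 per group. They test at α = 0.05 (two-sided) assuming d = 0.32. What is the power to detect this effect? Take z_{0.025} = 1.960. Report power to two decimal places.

power ≈ 0.70

For two equal groups, power = Φ(d·√(n/2) − z_{α/2}).
d·√(n/2) = 0.32 × √(120/2) = 0.32 × 7.746 = 2.479.
z_β = 2.479 − 1.960 = 0.519.
Power = Φ(0.519) = 0.698.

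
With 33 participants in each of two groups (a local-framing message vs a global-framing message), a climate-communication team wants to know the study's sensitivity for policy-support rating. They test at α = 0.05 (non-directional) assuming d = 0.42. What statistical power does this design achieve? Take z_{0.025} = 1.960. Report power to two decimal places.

For two equal groups, power = Φ(d·√(n/2) − z_{α/2}).
d·√(n/2) = 0.42 × √(33/2) = 0.42 × 4.062 = 1.706.
z_β = 1.706 − 1.960 = -0.254.
Power = Φ(-0.254) = 0.400.

power ≈ 0.40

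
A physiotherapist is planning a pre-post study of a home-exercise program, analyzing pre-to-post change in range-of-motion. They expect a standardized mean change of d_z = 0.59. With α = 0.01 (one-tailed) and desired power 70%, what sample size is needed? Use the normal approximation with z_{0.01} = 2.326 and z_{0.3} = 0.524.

For a paired (one-sample on differences) test: n = ((z_{α} + z_β) / d)².
z_{α} + z_β = 2.326 + 0.524 = 2.850.
n = (2.850 / 0.59)² = 4.831² = 23.33.
Round up.

n = 24 pairs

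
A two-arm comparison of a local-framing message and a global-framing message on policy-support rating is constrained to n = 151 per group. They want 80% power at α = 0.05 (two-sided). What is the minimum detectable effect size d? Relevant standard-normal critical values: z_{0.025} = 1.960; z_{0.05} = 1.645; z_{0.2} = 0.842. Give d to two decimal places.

d_min ≈ 0.32

For two independent groups of n = 151 each: d_min = (z_{α/2} + z_β)·√(2/n).
z-sum = 1.960 + 0.842 = 2.802.
d_min = 2.802 × √(2/151) = 2.802 × 0.1151 = 0.322.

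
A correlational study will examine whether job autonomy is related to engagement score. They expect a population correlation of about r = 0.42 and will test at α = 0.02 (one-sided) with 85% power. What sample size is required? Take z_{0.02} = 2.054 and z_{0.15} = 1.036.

n = 51

Fisher's z: C = ½·ln((1+r)/(1−r)) = ½·ln(2.4483) = 0.4477.
n = ((z_{α} + z_β)/C)² + 3.
(2.054 + 1.036) / 0.4477 = 3.090 / 0.4477 = 6.902.
n = 6.902² + 3 = 47.64 + 3 = 50.6.
Round up.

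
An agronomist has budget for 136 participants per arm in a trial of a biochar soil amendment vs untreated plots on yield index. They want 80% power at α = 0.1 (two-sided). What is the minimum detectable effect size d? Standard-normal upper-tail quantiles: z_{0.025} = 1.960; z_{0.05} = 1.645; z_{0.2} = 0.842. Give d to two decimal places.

For two independent groups of n = 136 each: d_min = (z_{α/2} + z_β)·√(2/n).
z-sum = 1.645 + 0.842 = 2.487.
d_min = 2.487 × √(2/136) = 2.487 × 0.1213 = 0.302.

d_min ≈ 0.30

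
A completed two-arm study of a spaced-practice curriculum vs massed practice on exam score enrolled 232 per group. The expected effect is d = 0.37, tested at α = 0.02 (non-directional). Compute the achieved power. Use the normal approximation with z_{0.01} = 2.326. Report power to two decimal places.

For two equal groups, power = Φ(d·√(n/2) − z_{α/2}).
d·√(n/2) = 0.37 × √(232/2) = 0.37 × 10.770 = 3.985.
z_β = 3.985 − 2.326 = 1.659.
Power = Φ(1.659) = 0.951.

power ≈ 0.95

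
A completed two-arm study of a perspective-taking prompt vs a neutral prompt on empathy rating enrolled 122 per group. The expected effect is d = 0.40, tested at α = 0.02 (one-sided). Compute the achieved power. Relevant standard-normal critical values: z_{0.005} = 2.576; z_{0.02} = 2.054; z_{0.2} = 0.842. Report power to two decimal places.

For two equal groups, power = Φ(d·√(n/2) − z_{α}).
d·√(n/2) = 0.40 × √(122/2) = 0.40 × 7.810 = 3.124.
z_β = 3.124 − 2.054 = 1.070.
Power = Φ(1.070) = 0.858.

power ≈ 0.86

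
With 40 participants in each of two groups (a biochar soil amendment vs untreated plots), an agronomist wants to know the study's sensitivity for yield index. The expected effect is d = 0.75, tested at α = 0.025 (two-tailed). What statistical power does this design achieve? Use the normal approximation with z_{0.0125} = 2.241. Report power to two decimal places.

For two equal groups, power = Φ(d·√(n/2) − z_{α/2}).
d·√(n/2) = 0.75 × √(40/2) = 0.75 × 4.472 = 3.354.
z_β = 3.354 − 2.241 = 1.113.
Power = Φ(1.113) = 0.867.

power ≈ 0.87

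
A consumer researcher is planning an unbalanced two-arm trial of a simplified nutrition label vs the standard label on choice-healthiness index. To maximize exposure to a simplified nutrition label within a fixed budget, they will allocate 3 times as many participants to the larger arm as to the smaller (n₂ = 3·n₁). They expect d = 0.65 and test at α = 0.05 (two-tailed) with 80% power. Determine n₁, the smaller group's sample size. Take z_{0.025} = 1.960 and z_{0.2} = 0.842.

With allocation ratio k = n₂/n₁ = 3, Var(x̄₁−x̄₂) = σ²(1/n₁ + 1/(k·n₁)) = σ²·(k+1)/(k·n₁).
So n₁ = (1 + 1/k)·((z_{α/2} + z_β)/d)² = 1.333 × (2.802/0.65)².
n₁ = 1.333 × 18.58 = 24.8.
Round up: n₁ = 25, giving n₂ = 3 × 25 = 75.

n₁ = 25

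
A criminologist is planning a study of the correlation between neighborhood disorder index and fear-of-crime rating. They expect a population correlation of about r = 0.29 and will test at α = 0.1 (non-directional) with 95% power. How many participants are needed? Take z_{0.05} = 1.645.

Fisher's z: C = ½·ln((1+r)/(1−r)) = ½·ln(1.8169) = 0.2986.
n = ((z_{α/2} + z_β)/C)² + 3.
(1.645 + 1.645) / 0.2986 = 3.290 / 0.2986 = 11.018.
n = 11.018² + 3 = 121.40 + 3 = 124.4.
Round up.

n = 125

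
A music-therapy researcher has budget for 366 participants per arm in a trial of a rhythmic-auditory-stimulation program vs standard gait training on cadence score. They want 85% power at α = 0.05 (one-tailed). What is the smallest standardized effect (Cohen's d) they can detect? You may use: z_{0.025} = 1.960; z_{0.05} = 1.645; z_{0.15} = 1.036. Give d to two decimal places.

d_min ≈ 0.20

For two independent groups of n = 366 each: d_min = (z_{α} + z_β)·√(2/n).
z-sum = 1.645 + 1.036 = 2.681.
d_min = 2.681 × √(2/366) = 2.681 × 0.0739 = 0.198.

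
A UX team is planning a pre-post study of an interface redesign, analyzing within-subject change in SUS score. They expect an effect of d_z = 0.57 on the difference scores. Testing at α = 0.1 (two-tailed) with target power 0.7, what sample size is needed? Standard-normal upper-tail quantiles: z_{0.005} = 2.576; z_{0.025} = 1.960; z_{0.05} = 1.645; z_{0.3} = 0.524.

For a paired (one-sample on differences) test: n = ((z_{α/2} + z_β) / d)².
z_{α/2} + z_β = 1.645 + 0.524 = 2.169.
n = (2.169 / 0.57)² = 3.805² = 14.48.
Round up.

n = 15 pairs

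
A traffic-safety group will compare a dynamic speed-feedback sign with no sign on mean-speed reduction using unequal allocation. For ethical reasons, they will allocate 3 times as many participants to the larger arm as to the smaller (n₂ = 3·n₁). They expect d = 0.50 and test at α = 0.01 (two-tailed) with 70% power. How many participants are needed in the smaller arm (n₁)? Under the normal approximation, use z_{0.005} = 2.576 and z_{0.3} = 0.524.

With allocation ratio k = n₂/n₁ = 3, Var(x̄₁−x̄₂) = σ²(1/n₁ + 1/(k·n₁)) = σ²·(k+1)/(k·n₁).
So n₁ = (1 + 1/k)·((z_{α/2} + z_β)/d)² = 1.333 × (3.100/0.50)².
n₁ = 1.333 × 38.44 = 51.3.
Round up: n₁ = 52, giving n₂ = 3 × 52 = 156.

n₁ = 52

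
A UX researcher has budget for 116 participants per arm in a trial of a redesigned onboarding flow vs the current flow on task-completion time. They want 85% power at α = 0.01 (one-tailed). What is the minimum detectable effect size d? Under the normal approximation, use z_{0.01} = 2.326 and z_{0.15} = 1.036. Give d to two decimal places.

For two independent groups of n = 116 each: d_min = (z_{α} + z_β)·√(2/n).
z-sum = 2.326 + 1.036 = 3.362.
d_min = 3.362 × √(2/116) = 3.362 × 0.1313 = 0.441.

d_min ≈ 0.44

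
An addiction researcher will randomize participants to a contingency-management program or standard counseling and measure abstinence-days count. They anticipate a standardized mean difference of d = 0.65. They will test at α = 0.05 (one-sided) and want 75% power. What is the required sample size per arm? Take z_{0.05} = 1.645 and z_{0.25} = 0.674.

n = 26 per group

For two independent groups with equal n: n = 2·((z_{α} + z_β) / d)².
z_{α} + z_β = 1.645 + 0.674 = 2.319.
n = 2 × (2.319 / 0.65)² = 2 × 3.568² = 2 × 12.73 = 25.5.
Round up to the next whole participant.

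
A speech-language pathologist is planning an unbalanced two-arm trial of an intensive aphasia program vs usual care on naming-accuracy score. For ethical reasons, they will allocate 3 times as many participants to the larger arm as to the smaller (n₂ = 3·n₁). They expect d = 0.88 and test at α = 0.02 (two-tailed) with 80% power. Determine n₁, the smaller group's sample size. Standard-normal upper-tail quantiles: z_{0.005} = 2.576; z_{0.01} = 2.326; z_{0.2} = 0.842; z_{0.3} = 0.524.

n₁ = 18

With allocation ratio k = n₂/n₁ = 3, Var(x̄₁−x̄₂) = σ²(1/n₁ + 1/(k·n₁)) = σ²·(k+1)/(k·n₁).
So n₁ = (1 + 1/k)·((z_{α/2} + z_β)/d)² = 1.333 × (3.168/0.88)².
n₁ = 1.333 × 12.96 = 17.3.
Round up: n₁ = 18, giving n₂ = 3 × 18 = 54.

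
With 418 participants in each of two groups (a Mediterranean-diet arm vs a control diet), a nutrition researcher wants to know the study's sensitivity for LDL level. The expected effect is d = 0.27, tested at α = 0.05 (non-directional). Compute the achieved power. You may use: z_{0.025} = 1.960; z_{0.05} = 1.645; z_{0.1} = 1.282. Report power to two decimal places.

power ≈ 0.97

For two equal groups, power = Φ(d·√(n/2) − z_{α/2}).
d·√(n/2) = 0.27 × √(418/2) = 0.27 × 14.457 = 3.903.
z_β = 3.903 − 1.960 = 1.943.
Power = Φ(1.943) = 0.974.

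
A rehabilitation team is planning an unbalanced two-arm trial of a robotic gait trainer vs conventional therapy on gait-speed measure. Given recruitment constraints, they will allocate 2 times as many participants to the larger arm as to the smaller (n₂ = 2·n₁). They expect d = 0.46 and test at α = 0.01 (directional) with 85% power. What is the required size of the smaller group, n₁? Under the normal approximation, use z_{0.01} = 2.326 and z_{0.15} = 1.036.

n₁ = 81

With allocation ratio k = n₂/n₁ = 2, Var(x̄₁−x̄₂) = σ²(1/n₁ + 1/(k·n₁)) = σ²·(k+1)/(k·n₁).
So n₁ = (1 + 1/k)·((z_{α} + z_β)/d)² = 1.500 × (3.362/0.46)².
n₁ = 1.500 × 53.42 = 80.1.
Round up: n₁ = 81, giving n₂ = 2 × 81 = 162.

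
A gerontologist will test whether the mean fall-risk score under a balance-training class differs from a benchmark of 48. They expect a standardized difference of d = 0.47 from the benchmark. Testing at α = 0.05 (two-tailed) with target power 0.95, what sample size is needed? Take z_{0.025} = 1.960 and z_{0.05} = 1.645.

n = 59

For a one-sample test: n = ((z_{α/2} + z_β) / d)².
z_{α/2} + z_β = 1.960 + 1.645 = 3.605.
n = (3.605 / 0.47)² = 7.670² = 58.83.
Round up.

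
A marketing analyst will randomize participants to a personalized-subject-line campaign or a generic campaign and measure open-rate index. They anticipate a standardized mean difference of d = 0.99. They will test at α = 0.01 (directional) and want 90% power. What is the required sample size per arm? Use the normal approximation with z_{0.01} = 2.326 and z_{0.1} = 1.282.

n = 27 per group

For two independent groups with equal n: n = 2·((z_{α} + z_β) / d)².
z_{α} + z_β = 2.326 + 1.282 = 3.608.
n = 2 × (3.608 / 0.99)² = 2 × 3.644² = 2 × 13.28 = 26.6.
Round up to the next whole participant.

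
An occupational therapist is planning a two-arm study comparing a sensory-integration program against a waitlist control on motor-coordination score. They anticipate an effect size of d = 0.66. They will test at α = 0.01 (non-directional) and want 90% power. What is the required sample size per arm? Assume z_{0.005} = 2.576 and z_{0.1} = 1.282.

n = 69 per group

For two independent groups with equal n: n = 2·((z_{α/2} + z_β) / d)².
z_{α/2} + z_β = 2.576 + 1.282 = 3.858.
n = 2 × (3.858 / 0.66)² = 2 × 5.845² = 2 × 34.17 = 68.3.
Round up to the next whole participant.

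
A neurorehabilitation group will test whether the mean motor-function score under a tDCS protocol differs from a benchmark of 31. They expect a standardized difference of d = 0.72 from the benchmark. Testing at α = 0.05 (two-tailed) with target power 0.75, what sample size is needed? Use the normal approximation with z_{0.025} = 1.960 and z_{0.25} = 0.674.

For a one-sample test: n = ((z_{α/2} + z_β) / d)².
z_{α/2} + z_β = 1.960 + 0.674 = 2.634.
n = (2.634 / 0.72)² = 3.658² = 13.38.
Round up.

n = 14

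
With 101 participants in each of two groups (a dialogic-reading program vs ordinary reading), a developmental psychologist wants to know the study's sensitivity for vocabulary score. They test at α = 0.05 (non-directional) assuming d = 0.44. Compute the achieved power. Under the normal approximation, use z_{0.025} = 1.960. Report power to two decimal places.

For two equal groups, power = Φ(d·√(n/2) − z_{α/2}).
d·√(n/2) = 0.44 × √(101/2) = 0.44 × 7.106 = 3.127.
z_β = 3.127 − 1.960 = 1.167.
Power = Φ(1.167) = 0.878.

power ≈ 0.88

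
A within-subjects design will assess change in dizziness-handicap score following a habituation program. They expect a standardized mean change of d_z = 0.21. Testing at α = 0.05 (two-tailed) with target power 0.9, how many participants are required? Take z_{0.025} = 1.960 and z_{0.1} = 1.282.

For a paired (one-sample on differences) test: n = ((z_{α/2} + z_β) / d)².
z_{α/2} + z_β = 1.960 + 1.282 = 3.242.
n = (3.242 / 0.21)² = 15.438² = 238.33.
Round up.

n = 239 pairs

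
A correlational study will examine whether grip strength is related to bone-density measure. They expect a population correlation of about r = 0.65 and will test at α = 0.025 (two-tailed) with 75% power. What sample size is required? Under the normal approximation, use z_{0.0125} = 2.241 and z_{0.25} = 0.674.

Fisher's z: C = ½·ln((1+r)/(1−r)) = ½·ln(4.7143) = 0.7753.
n = ((z_{α/2} + z_β)/C)² + 3.
(2.241 + 0.674) / 0.7753 = 2.915 / 0.7753 = 3.760.
n = 3.760² + 3 = 14.14 + 3 = 17.1.
Round up.

n = 18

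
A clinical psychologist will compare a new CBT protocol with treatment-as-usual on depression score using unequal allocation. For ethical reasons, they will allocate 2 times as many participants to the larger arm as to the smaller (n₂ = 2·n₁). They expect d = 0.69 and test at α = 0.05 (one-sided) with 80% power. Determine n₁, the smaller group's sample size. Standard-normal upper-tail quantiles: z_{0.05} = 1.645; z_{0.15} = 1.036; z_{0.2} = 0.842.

With allocation ratio k = n₂/n₁ = 2, Var(x̄₁−x̄₂) = σ²(1/n₁ + 1/(k·n₁)) = σ²·(k+1)/(k·n₁).
So n₁ = (1 + 1/k)·((z_{α} + z_β)/d)² = 1.500 × (2.487/0.69)².
n₁ = 1.500 × 12.99 = 19.5.
Round up: n₁ = 20, giving n₂ = 2 × 20 = 40.

n₁ = 20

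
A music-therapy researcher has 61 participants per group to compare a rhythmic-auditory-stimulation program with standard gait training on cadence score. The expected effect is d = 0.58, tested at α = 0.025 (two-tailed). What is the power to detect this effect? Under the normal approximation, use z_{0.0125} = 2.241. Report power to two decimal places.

power ≈ 0.83

For two equal groups, power = Φ(d·√(n/2) − z_{α/2}).
d·√(n/2) = 0.58 × √(61/2) = 0.58 × 5.523 = 3.203.
z_β = 3.203 − 2.241 = 0.962.
Power = Φ(0.962) = 0.832.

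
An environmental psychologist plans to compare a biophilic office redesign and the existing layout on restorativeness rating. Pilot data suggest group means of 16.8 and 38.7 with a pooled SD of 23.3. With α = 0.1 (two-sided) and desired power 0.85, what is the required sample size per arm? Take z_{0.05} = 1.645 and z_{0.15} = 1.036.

n = 17 per group

Cohen's d = |M₁ − M₂| / SD_pooled = |16.8 − 38.7| / 23.3 = 21.9 / 23.3 = 0.940.
For two independent groups with equal n: n = 2·((z_{α/2} + z_β) / d)².
z_{α/2} + z_β = 1.645 + 1.036 = 2.681.
n = 2 × (2.681 / 0.940)² = 2 × 2.852² = 2 × 8.13 = 16.3.
Round up to the next whole participant.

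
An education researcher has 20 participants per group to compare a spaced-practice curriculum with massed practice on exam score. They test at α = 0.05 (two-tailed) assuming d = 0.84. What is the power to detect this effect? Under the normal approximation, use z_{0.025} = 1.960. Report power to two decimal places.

power ≈ 0.76

For two equal groups, power = Φ(d·√(n/2) − z_{α/2}).
d·√(n/2) = 0.84 × √(20/2) = 0.84 × 3.162 = 2.656.
z_β = 2.656 − 1.960 = 0.696.
Power = Φ(0.696) = 0.757.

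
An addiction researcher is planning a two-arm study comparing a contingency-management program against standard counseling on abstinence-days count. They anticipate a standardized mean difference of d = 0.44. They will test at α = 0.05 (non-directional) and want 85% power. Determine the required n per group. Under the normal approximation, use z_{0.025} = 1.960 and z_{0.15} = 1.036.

n = 93 per group

For two independent groups with equal n: n = 2·((z_{α/2} + z_β) / d)².
z_{α/2} + z_β = 1.960 + 1.036 = 2.996.
n = 2 × (2.996 / 0.44)² = 2 × 6.809² = 2 × 46.36 = 92.7.
Round up to the next whole participant.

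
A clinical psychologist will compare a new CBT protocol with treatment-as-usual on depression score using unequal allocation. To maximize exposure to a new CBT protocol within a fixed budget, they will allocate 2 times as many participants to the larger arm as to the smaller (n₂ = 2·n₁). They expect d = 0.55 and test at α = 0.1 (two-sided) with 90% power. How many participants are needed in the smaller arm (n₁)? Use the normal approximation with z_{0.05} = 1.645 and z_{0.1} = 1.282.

With allocation ratio k = n₂/n₁ = 2, Var(x̄₁−x̄₂) = σ²(1/n₁ + 1/(k·n₁)) = σ²·(k+1)/(k·n₁).
So n₁ = (1 + 1/k)·((z_{α/2} + z_β)/d)² = 1.500 × (2.927/0.55)².
n₁ = 1.500 × 28.32 = 42.5.
Round up: n₁ = 43, giving n₂ = 2 × 43 = 86.

n₁ = 43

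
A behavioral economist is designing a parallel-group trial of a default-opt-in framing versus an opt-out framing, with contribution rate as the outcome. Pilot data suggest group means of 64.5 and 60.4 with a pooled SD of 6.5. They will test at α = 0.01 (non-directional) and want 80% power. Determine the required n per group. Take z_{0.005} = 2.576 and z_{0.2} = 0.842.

n = 59 per group

Cohen's d = |M₁ − M₂| / SD_pooled = |64.5 − 60.4| / 6.5 = 4.1 / 6.5 = 0.631.
For two independent groups with equal n: n = 2·((z_{α/2} + z_β) / d)².
z_{α/2} + z_β = 2.576 + 0.842 = 3.418.
n = 2 × (3.418 / 0.631)² = 2 × 5.417² = 2 × 29.34 = 58.7.
Round up to the next whole participant.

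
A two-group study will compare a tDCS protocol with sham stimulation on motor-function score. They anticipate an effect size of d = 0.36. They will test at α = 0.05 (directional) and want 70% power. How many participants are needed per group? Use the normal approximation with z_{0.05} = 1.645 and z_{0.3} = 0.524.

For two independent groups with equal n: n = 2·((z_{α} + z_β) / d)².
z_{α} + z_β = 1.645 + 0.524 = 2.169.
n = 2 × (2.169 / 0.36)² = 2 × 6.025² = 2 × 36.30 = 72.6.
Round up to the next whole participant.

n = 73 per group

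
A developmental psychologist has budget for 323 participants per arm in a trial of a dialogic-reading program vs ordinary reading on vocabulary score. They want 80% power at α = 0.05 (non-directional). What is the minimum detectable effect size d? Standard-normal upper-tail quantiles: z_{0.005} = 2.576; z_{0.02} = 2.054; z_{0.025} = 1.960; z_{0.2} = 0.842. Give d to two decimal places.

d_min ≈ 0.22

For two independent groups of n = 323 each: d_min = (z_{α/2} + z_β)·√(2/n).
z-sum = 1.960 + 0.842 = 2.802.
d_min = 2.802 × √(2/323) = 2.802 × 0.0787 = 0.220.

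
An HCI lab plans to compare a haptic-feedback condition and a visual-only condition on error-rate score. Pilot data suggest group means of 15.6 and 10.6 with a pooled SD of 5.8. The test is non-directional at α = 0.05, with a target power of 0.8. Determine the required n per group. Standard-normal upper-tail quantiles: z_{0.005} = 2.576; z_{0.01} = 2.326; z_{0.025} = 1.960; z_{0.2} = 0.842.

n = 22 per group

Cohen's d = |M₁ − M₂| / SD_pooled = |15.6 − 10.6| / 5.8 = 5.0 / 5.8 = 0.862.
For two independent groups with equal n: n = 2·((z_{α/2} + z_β) / d)².
z_{α/2} + z_β = 1.960 + 0.842 = 2.802.
n = 2 × (2.802 / 0.862)² = 2 × 3.251² = 2 × 10.57 = 21.1.
Round up to the next whole participant.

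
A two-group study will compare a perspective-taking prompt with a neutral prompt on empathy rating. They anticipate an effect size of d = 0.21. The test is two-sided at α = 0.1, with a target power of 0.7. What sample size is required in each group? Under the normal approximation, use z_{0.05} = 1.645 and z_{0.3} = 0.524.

n = 214 per group

For two independent groups with equal n: n = 2·((z_{α/2} + z_β) / d)².
z_{α/2} + z_β = 1.645 + 0.524 = 2.169.
n = 2 × (2.169 / 0.21)² = 2 × 10.329² = 2 × 106.68 = 213.4.
Round up to the next whole participant.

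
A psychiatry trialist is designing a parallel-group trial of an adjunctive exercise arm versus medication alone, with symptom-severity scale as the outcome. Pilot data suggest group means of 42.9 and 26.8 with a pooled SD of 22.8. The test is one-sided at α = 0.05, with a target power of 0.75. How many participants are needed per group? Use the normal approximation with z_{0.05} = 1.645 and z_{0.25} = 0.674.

Cohen's d = |M₁ − M₂| / SD_pooled = |42.9 − 26.8| / 22.8 = 16.1 / 22.8 = 0.706.
For two independent groups with equal n: n = 2·((z_{α} + z_β) / d)².
z_{α} + z_β = 1.645 + 0.674 = 2.319.
n = 2 × (2.319 / 0.706)² = 2 × 3.285² = 2 × 10.79 = 21.6.
Round up to the next whole participant.

n = 22 per group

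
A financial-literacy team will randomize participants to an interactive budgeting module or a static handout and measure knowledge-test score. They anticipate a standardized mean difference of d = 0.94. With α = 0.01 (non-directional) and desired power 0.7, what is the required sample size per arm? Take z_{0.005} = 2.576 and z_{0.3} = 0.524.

For two independent groups with equal n: n = 2·((z_{α/2} + z_β) / d)².
z_{α/2} + z_β = 2.576 + 0.524 = 3.100.
n = 2 × (3.100 / 0.94)² = 2 × 3.298² = 2 × 10.88 = 21.8.
Round up to the next whole participant.

n = 22 per group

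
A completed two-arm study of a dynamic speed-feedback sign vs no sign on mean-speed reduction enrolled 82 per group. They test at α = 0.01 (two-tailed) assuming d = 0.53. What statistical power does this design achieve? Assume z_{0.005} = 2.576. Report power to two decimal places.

power ≈ 0.79

For two equal groups, power = Φ(d·√(n/2) − z_{α/2}).
d·√(n/2) = 0.53 × √(82/2) = 0.53 × 6.403 = 3.394.
z_β = 3.394 − 2.576 = 0.818.
Power = Φ(0.818) = 0.793.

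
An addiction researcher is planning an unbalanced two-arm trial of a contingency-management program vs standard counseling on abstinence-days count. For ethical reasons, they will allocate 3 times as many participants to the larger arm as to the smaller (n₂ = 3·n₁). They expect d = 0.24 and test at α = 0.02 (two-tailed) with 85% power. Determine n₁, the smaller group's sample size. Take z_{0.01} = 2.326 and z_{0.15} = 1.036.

n₁ = 262

With allocation ratio k = n₂/n₁ = 3, Var(x̄₁−x̄₂) = σ²(1/n₁ + 1/(k·n₁)) = σ²·(k+1)/(k·n₁).
So n₁ = (1 + 1/k)·((z_{α/2} + z_β)/d)² = 1.333 × (3.362/0.24)².
n₁ = 1.333 × 196.23 = 261.6.
Round up: n₁ = 262, giving n₂ = 3 × 262 = 786.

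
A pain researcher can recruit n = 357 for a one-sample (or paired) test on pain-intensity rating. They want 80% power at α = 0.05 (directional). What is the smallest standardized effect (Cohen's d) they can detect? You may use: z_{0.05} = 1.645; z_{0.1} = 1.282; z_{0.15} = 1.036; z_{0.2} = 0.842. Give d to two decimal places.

d_min ≈ 0.13

For a single sample (or paired design) of n = 357: d_min = (z_{α} + z_β)/√n.
z-sum = 1.645 + 0.842 = 2.487.
d_min = 2.487 / √357 = 2.487 / 18.894 = 0.132.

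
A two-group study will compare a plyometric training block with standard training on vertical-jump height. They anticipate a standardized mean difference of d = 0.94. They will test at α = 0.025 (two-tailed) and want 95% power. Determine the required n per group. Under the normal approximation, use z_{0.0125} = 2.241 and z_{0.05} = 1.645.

n = 35 per group

For two independent groups with equal n: n = 2·((z_{α/2} + z_β) / d)².
z_{α/2} + z_β = 2.241 + 1.645 = 3.886.
n = 2 × (3.886 / 0.94)² = 2 × 4.134² = 2 × 17.09 = 34.2.
Round up to the next whole participant.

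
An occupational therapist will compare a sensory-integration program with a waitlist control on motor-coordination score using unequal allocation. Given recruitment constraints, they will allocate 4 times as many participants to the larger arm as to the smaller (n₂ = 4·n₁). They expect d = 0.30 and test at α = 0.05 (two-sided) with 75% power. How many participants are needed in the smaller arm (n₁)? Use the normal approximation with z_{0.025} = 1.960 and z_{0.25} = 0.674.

With allocation ratio k = n₂/n₁ = 4, Var(x̄₁−x̄₂) = σ²(1/n₁ + 1/(k·n₁)) = σ²·(k+1)/(k·n₁).
So n₁ = (1 + 1/k)·((z_{α/2} + z_β)/d)² = 1.250 × (2.634/0.30)².
n₁ = 1.250 × 77.09 = 96.4.
Round up: n₁ = 97, giving n₂ = 4 × 97 = 388.

n₁ = 97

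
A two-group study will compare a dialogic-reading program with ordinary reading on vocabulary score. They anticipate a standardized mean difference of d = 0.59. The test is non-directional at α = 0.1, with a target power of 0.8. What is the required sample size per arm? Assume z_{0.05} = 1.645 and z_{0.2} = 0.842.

n = 36 per group

For two independent groups with equal n: n = 2·((z_{α/2} + z_β) / d)².
z_{α/2} + z_β = 1.645 + 0.842 = 2.487.
n = 2 × (2.487 / 0.59)² = 2 × 4.215² = 2 × 17.77 = 35.5.
Round up to the next whole participant.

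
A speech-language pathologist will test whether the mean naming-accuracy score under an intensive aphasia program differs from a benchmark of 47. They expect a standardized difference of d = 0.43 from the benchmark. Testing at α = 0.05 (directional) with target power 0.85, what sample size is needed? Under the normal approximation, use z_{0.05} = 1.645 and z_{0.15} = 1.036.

For a one-sample test: n = ((z_{α} + z_β) / d)².
z_{α} + z_β = 1.645 + 1.036 = 2.681.
n = (2.681 / 0.43)² = 6.235² = 38.87.
Round up.

n = 39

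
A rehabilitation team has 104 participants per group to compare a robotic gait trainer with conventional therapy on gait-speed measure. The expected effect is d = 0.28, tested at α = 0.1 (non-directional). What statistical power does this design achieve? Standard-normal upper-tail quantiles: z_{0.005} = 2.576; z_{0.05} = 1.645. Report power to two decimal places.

power ≈ 0.65

For two equal groups, power = Φ(d·√(n/2) − z_{α/2}).
d·√(n/2) = 0.28 × √(104/2) = 0.28 × 7.211 = 2.019.
z_β = 2.019 − 1.645 = 0.374.
Power = Φ(0.374) = 0.646.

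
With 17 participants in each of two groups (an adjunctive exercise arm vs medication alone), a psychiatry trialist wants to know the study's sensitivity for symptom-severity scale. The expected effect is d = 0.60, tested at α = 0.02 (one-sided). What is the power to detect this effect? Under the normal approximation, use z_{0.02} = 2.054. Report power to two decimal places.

For two equal groups, power = Φ(d·√(n/2) − z_{α}).
d·√(n/2) = 0.60 × √(17/2) = 0.60 × 2.915 = 1.749.
z_β = 1.749 − 2.054 = -0.305.
Power = Φ(-0.305) = 0.380.

power ≈ 0.38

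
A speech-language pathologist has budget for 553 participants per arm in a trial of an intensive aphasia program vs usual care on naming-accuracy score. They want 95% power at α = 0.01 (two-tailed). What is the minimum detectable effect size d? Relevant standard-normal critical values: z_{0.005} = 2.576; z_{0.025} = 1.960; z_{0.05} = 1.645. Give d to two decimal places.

For two independent groups of n = 553 each: d_min = (z_{α/2} + z_β)·√(2/n).
z-sum = 2.576 + 1.645 = 4.221.
d_min = 4.221 × √(2/553) = 4.221 × 0.0601 = 0.254.

d_min ≈ 0.25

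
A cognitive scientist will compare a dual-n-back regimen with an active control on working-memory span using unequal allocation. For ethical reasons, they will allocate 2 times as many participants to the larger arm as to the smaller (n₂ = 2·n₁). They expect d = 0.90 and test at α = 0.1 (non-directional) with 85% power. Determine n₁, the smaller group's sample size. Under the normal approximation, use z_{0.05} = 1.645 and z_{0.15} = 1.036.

n₁ = 14

With allocation ratio k = n₂/n₁ = 2, Var(x̄₁−x̄₂) = σ²(1/n₁ + 1/(k·n₁)) = σ²·(k+1)/(k·n₁).
So n₁ = (1 + 1/k)·((z_{α/2} + z_β)/d)² = 1.500 × (2.681/0.90)².
n₁ = 1.500 × 8.87 = 13.3.
Round up: n₁ = 14, giving n₂ = 2 × 14 = 28.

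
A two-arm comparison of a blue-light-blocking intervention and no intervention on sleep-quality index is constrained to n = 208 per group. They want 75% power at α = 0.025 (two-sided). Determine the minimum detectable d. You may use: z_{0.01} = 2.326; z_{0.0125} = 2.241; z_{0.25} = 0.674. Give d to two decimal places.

d_min ≈ 0.29

For two independent groups of n = 208 each: d_min = (z_{α/2} + z_β)·√(2/n).
z-sum = 2.241 + 0.674 = 2.915.
d_min = 2.915 × √(2/208) = 2.915 × 0.0981 = 0.286.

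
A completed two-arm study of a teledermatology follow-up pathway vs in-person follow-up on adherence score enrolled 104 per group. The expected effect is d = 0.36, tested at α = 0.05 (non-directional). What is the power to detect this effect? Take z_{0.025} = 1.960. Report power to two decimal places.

For two equal groups, power = Φ(d·√(n/2) − z_{α/2}).
d·√(n/2) = 0.36 × √(104/2) = 0.36 × 7.211 = 2.596.
z_β = 2.596 − 1.960 = 0.636.
Power = Φ(0.636) = 0.738.

power ≈ 0.74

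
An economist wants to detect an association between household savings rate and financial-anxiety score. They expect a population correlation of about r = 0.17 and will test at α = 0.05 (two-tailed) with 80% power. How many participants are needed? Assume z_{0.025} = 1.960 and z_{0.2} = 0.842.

n = 270

Fisher's z: C = ½·ln((1+r)/(1−r)) = ½·ln(1.4096) = 0.1717.
n = ((z_{α/2} + z_β)/C)² + 3.
(1.960 + 0.842) / 0.1717 = 2.802 / 0.1717 = 16.319.
n = 16.319² + 3 = 266.32 + 3 = 269.3.
Round up.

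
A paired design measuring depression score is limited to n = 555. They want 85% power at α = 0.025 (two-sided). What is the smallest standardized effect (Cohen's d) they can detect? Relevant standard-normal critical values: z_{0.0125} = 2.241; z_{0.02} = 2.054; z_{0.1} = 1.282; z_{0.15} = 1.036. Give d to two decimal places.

d_min ≈ 0.14

For a single sample (or paired design) of n = 555: d_min = (z_{α/2} + z_β)/√n.
z-sum = 2.241 + 1.036 = 3.277.
d_min = 3.277 / √555 = 3.277 / 23.558 = 0.139.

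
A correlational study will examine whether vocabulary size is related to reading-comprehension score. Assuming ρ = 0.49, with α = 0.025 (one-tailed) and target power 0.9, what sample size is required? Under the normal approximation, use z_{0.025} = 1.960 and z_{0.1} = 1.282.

Fisher's z: C = ½·ln((1+r)/(1−r)) = ½·ln(2.9216) = 0.5361.
n = ((z_{α} + z_β)/C)² + 3.
(1.960 + 1.282) / 0.5361 = 3.242 / 0.5361 = 6.047.
n = 6.047² + 3 = 36.57 + 3 = 39.6.
Round up.

n = 40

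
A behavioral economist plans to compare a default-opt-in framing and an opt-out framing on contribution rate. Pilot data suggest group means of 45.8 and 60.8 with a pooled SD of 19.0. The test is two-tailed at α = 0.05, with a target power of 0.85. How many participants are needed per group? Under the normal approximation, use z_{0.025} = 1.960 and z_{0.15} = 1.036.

n = 29 per group

Cohen's d = |M₁ − M₂| / SD_pooled = |45.8 − 60.8| / 19.0 = 15.0 / 19.0 = 0.789.
For two independent groups with equal n: n = 2·((z_{α/2} + z_β) / d)².
z_{α/2} + z_β = 1.960 + 1.036 = 2.996.
n = 2 × (2.996 / 0.789)² = 2 × 3.797² = 2 × 14.42 = 28.8.
Round up to the next whole participant.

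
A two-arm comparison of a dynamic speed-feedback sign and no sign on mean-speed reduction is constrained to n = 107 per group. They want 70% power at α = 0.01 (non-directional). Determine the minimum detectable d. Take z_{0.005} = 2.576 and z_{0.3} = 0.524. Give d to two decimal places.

d_min ≈ 0.42

For two independent groups of n = 107 each: d_min = (z_{α/2} + z_β)·√(2/n).
z-sum = 2.576 + 0.524 = 3.100.
d_min = 3.100 × √(2/107) = 3.100 × 0.1367 = 0.424.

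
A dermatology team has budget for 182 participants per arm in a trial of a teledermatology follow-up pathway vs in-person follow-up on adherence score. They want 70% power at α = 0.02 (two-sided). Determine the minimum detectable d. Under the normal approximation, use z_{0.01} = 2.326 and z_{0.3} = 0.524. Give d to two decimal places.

For two independent groups of n = 182 each: d_min = (z_{α/2} + z_β)·√(2/n).
z-sum = 2.326 + 0.524 = 2.850.
d_min = 2.850 × √(2/182) = 2.850 × 0.1048 = 0.299.

d_min ≈ 0.30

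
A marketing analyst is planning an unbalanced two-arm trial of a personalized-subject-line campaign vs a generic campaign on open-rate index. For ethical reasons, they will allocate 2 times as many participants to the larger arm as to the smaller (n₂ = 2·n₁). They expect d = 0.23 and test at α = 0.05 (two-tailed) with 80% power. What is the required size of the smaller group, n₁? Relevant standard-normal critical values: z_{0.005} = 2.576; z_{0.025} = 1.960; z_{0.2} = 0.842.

With allocation ratio k = n₂/n₁ = 2, Var(x̄₁−x̄₂) = σ²(1/n₁ + 1/(k·n₁)) = σ²·(k+1)/(k·n₁).
So n₁ = (1 + 1/k)·((z_{α/2} + z_β)/d)² = 1.500 × (2.802/0.23)².
n₁ = 1.500 × 148.42 = 222.6.
Round up: n₁ = 223, giving n₂ = 2 × 223 = 446.

n₁ = 223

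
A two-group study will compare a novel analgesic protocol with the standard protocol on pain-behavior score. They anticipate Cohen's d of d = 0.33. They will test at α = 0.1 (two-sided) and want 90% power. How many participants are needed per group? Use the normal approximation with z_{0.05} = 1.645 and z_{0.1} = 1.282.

n = 158 per group

For two independent groups with equal n: n = 2·((z_{α/2} + z_β) / d)².
z_{α/2} + z_β = 1.645 + 1.282 = 2.927.
n = 2 × (2.927 / 0.33)² = 2 × 8.870² = 2 × 78.67 = 157.3.
Round up to the next whole participant.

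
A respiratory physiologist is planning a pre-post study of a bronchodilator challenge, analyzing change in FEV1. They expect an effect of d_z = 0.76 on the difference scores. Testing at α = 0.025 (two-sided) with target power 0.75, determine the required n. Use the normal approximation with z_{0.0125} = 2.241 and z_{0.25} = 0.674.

For a paired (one-sample on differences) test: n = ((z_{α/2} + z_β) / d)².
z_{α/2} + z_β = 2.241 + 0.674 = 2.915.
n = (2.915 / 0.76)² = 3.836² = 14.71.
Round up.

n = 15 pairs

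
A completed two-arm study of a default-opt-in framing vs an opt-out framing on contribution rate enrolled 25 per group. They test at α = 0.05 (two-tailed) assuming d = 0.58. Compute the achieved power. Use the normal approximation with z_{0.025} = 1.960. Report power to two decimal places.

power ≈ 0.54

For two equal groups, power = Φ(d·√(n/2) − z_{α/2}).
d·√(n/2) = 0.58 × √(25/2) = 0.58 × 3.536 = 2.051.
z_β = 2.051 − 1.960 = 0.091.
Power = Φ(0.091) = 0.536.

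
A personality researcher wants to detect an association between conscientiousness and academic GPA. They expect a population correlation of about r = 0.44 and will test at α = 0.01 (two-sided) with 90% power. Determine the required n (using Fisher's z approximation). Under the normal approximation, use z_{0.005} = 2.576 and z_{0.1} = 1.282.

Fisher's z: C = ½·ln((1+r)/(1−r)) = ½·ln(2.5714) = 0.4722.
n = ((z_{α/2} + z_β)/C)² + 3.
(2.576 + 1.282) / 0.4722 = 3.858 / 0.4722 = 8.170.
n = 8.170² + 3 = 66.75 + 3 = 69.8.
Round up.

n = 70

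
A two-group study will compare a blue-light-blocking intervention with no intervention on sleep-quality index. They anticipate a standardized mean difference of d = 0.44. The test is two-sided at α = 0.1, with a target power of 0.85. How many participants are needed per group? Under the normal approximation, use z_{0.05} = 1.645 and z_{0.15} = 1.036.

For two independent groups with equal n: n = 2·((z_{α/2} + z_β) / d)².
z_{α/2} + z_β = 1.645 + 1.036 = 2.681.
n = 2 × (2.681 / 0.44)² = 2 × 6.093² = 2 × 37.13 = 74.3.
Round up to the next whole participant.

n = 75 per group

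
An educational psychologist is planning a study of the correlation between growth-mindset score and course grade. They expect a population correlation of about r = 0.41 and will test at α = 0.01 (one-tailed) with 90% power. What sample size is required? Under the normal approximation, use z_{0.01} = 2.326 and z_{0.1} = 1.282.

Fisher's z: C = ½·ln((1+r)/(1−r)) = ½·ln(2.3898) = 0.4356.
n = ((z_{α} + z_β)/C)² + 3.
(2.326 + 1.282) / 0.4356 = 3.608 / 0.4356 = 8.283.
n = 8.283² + 3 = 68.61 + 3 = 71.6.
Round up.

n = 72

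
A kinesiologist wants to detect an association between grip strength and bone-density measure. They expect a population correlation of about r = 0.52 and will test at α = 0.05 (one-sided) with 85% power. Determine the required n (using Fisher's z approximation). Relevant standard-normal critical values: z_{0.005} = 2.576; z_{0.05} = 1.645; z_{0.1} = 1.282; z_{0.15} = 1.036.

Fisher's z: C = ½·ln((1+r)/(1−r)) = ½·ln(3.1667) = 0.5763.
n = ((z_{α} + z_β)/C)² + 3.
(1.645 + 1.036) / 0.5763 = 2.681 / 0.5763 = 4.652.
n = 4.652² + 3 = 21.64 + 3 = 24.6.
Round up.

n = 25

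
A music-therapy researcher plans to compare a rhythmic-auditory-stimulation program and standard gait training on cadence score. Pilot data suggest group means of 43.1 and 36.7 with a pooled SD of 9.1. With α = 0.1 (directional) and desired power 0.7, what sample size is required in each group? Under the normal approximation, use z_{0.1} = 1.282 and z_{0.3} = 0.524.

n = 14 per group

Cohen's d = |M₁ − M₂| / SD_pooled = |43.1 − 36.7| / 9.1 = 6.4 / 9.1 = 0.703.
For two independent groups with equal n: n = 2·((z_{α} + z_β) / d)².
z_{α} + z_β = 1.282 + 0.524 = 1.806.
n = 2 × (1.806 / 0.703)² = 2 × 2.569² = 2 × 6.60 = 13.2.
Round up to the next whole participant.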